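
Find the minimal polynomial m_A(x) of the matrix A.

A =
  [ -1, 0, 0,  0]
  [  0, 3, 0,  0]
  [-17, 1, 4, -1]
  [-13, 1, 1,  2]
x^3 - 5*x^2 + 3*x + 9

The characteristic polynomial is χ_A(x) = (x - 3)^3*(x + 1), so the eigenvalues are known. The minimal polynomial is
  m_A(x) = Π_λ (x − λ)^{k_λ}
where k_λ is the size of the *largest* Jordan block for λ (equivalently, the smallest k with (A − λI)^k v = 0 for every generalised eigenvector v of λ).

  λ = -1: largest Jordan block has size 1, contributing (x + 1)
  λ = 3: largest Jordan block has size 2, contributing (x − 3)^2

So m_A(x) = (x - 3)^2*(x + 1) = x^3 - 5*x^2 + 3*x + 9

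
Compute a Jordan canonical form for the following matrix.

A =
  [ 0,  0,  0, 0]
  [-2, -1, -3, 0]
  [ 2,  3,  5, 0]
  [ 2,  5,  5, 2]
J_1(0) ⊕ J_2(2) ⊕ J_1(2)

The characteristic polynomial is
  det(x·I − A) = x^4 - 6*x^3 + 12*x^2 - 8*x = x*(x - 2)^3

Eigenvalues and multiplicities (the geometric multiplicity of λ is n − rank(A − λI), which equals the number of Jordan blocks for λ):
  λ = 0: algebraic multiplicity = 1, geometric multiplicity = 1
  λ = 2: algebraic multiplicity = 3, geometric multiplicity = 2

Determining the block sizes for each eigenvalue:
  λ = 0: one block (gm = 1), so the single block has size am = 1 → block sizes [1]
  λ = 2: 2 blocks summing to 3 forces exactly one block of size 2 and the rest size 1 → block sizes [2, 1]

Assembling the blocks gives a Jordan form
J =
  [0, 0, 0, 0]
  [0, 2, 1, 0]
  [0, 0, 2, 0]
  [0, 0, 0, 2]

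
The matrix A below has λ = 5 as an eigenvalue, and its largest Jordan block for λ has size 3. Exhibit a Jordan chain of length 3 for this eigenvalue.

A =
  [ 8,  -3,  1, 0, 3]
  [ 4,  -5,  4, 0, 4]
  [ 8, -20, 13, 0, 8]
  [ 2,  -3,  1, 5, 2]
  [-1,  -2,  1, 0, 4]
A Jordan chain for λ = 5 of length 3:
v_1 = (2, 0, 0, 0, -2)ᵀ
v_2 = (3, 4, 8, 2, -1)ᵀ
v_3 = (1, 0, 0, 0, 0)ᵀ

Let N = A − (5)·I. We want v_3 with N^3 v_3 = 0 but N^2 v_3 ≠ 0; then v_{j-1} := N · v_j for j = 3, …, 2.

Pick v_3 = (1, 0, 0, 0, 0)ᵀ.
Then v_2 = N · v_3 = (3, 4, 8, 2, -1)ᵀ.
Then v_1 = N · v_2 = (2, 0, 0, 0, -2)ᵀ.

Sanity check: (A − (5)·I) v_1 = (0, 0, 0, 0, 0)ᵀ = 0. ✓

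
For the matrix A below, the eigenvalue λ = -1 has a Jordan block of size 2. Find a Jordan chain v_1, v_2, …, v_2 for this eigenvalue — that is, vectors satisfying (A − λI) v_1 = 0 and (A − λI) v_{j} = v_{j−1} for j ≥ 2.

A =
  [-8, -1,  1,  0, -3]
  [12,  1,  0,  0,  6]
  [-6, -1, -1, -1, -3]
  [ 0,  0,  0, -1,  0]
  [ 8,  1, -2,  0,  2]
A Jordan chain for λ = -1 of length 2:
v_1 = (-1, 0, -1, 0, 2)ᵀ
v_2 = (1, -6, 0, 1, 0)ᵀ

Let N = A − (-1)·I. We want v_2 with N^2 v_2 = 0 but N^1 v_2 ≠ 0; then v_{j-1} := N · v_j for j = 2, …, 2.

Pick v_2 = (1, -6, 0, 1, 0)ᵀ.
Then v_1 = N · v_2 = (-1, 0, -1, 0, 2)ᵀ.

Sanity check: (A − (-1)·I) v_1 = (0, 0, 0, 0, 0)ᵀ = 0. ✓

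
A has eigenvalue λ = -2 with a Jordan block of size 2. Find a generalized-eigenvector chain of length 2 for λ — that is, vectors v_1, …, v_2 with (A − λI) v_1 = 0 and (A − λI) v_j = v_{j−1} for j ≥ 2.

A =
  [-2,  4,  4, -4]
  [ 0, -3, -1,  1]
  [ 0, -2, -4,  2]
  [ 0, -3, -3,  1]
A Jordan chain for λ = -2 of length 2:
v_1 = (4, -1, -2, -3)ᵀ
v_2 = (0, 1, 0, 0)ᵀ

Let N = A − (-2)·I. We want v_2 with N^2 v_2 = 0 but N^1 v_2 ≠ 0; then v_{j-1} := N · v_j for j = 2, …, 2.

Pick v_2 = (0, 1, 0, 0)ᵀ.
Then v_1 = N · v_2 = (4, -1, -2, -3)ᵀ.

Sanity check: (A − (-2)·I) v_1 = (0, 0, 0, 0)ᵀ = 0. ✓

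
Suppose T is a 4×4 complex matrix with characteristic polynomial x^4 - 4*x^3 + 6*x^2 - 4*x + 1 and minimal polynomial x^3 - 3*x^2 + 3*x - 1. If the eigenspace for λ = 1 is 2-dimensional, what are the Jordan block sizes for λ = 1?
Block sizes for λ = 1: [3, 1]

Step 1 — from the characteristic polynomial, algebraic multiplicity of λ = 1 is 4. From dim ker(T − (1)·I) = 2, there are exactly 2 Jordan blocks for λ = 1.
Step 2 — from the minimal polynomial, the factor (x − 1)^3 tells us the largest block for λ = 1 has size 3.
Step 3 — with total size 4, 2 blocks, and largest block 3, the block sizes (in nonincreasing order) are [3, 1].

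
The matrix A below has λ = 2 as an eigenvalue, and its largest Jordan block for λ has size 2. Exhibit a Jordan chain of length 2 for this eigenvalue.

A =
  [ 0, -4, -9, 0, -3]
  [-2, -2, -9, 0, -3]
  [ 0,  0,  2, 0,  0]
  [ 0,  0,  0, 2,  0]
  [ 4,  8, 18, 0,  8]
A Jordan chain for λ = 2 of length 2:
v_1 = (-2, -2, 0, 0, 4)ᵀ
v_2 = (1, 0, 0, 0, 0)ᵀ

Let N = A − (2)·I. We want v_2 with N^2 v_2 = 0 but N^1 v_2 ≠ 0; then v_{j-1} := N · v_j for j = 2, …, 2.

Pick v_2 = (1, 0, 0, 0, 0)ᵀ.
Then v_1 = N · v_2 = (-2, -2, 0, 0, 4)ᵀ.

Sanity check: (A − (2)·I) v_1 = (0, 0, 0, 0, 0)ᵀ = 0. ✓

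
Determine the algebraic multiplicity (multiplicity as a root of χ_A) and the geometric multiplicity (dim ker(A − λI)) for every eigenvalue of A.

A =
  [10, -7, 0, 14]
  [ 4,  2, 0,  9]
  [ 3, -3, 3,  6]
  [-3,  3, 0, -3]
λ = 3: alg = 4, geom = 2

Step 1 — factor the characteristic polynomial to read off the algebraic multiplicities:
  χ_A(x) = (x - 3)^4

Step 2 — compute geometric multiplicities via the rank-nullity identity g(λ) = n − rank(A − λI):
  rank(A − (3)·I) = 2, so dim ker(A − (3)·I) = n − 2 = 2

Summary:
  λ = 3: algebraic multiplicity = 4, geometric multiplicity = 2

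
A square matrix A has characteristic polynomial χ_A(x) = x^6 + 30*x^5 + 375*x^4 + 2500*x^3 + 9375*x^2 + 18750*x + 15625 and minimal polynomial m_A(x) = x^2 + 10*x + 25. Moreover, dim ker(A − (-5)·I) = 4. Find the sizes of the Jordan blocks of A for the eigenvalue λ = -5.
Block sizes for λ = -5: [2, 2, 1, 1]

Step 1 — from the characteristic polynomial, algebraic multiplicity of λ = -5 is 6. From dim ker(A − (-5)·I) = 4, there are exactly 4 Jordan blocks for λ = -5.
Step 2 — from the minimal polynomial, the factor (x + 5)^2 tells us the largest block for λ = -5 has size 2.
Step 3 — with total size 6, 4 blocks, and largest block 2, the block sizes (in nonincreasing order) are [2, 2, 1, 1].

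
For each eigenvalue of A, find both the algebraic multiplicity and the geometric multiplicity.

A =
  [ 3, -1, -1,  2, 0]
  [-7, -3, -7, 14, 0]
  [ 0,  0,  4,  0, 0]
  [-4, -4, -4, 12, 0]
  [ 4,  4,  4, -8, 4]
λ = 4: alg = 5, geom = 4

Step 1 — factor the characteristic polynomial to read off the algebraic multiplicities:
  χ_A(x) = (x - 4)^5

Step 2 — compute geometric multiplicities via the rank-nullity identity g(λ) = n − rank(A − λI):
  rank(A − (4)·I) = 1, so dim ker(A − (4)·I) = n − 1 = 4

Summary:
  λ = 4: algebraic multiplicity = 5, geometric multiplicity = 4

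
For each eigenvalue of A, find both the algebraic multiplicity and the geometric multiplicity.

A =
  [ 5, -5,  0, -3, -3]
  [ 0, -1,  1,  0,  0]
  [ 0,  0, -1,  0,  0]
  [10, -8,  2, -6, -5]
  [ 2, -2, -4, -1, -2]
λ = -1: alg = 5, geom = 2

Step 1 — factor the characteristic polynomial to read off the algebraic multiplicities:
  χ_A(x) = (x + 1)^5

Step 2 — compute geometric multiplicities via the rank-nullity identity g(λ) = n − rank(A − λI):
  rank(A − (-1)·I) = 3, so dim ker(A − (-1)·I) = n − 3 = 2

Summary:
  λ = -1: algebraic multiplicity = 5, geometric multiplicity = 2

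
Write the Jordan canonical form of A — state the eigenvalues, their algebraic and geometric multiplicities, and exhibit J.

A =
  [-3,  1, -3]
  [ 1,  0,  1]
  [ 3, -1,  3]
J_3(0)

The characteristic polynomial is
  det(x·I − A) = x^3

Eigenvalues and multiplicities (the geometric multiplicity of λ is n − rank(A − λI), which equals the number of Jordan blocks for λ):
  λ = 0: algebraic multiplicity = 3, geometric multiplicity = 1

Determining the block sizes for each eigenvalue:
  λ = 0: one block (gm = 1), so the single block has size am = 3 → block sizes [3]

Assembling the blocks gives a Jordan form
J =
  [0, 1, 0]
  [0, 0, 1]
  [0, 0, 0]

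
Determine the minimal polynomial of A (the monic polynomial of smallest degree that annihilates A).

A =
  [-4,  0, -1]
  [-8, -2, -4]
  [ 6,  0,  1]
x^2 + 3*x + 2

The characteristic polynomial is χ_A(x) = (x + 1)*(x + 2)^2, so the eigenvalues are known. The minimal polynomial is
  m_A(x) = Π_λ (x − λ)^{k_λ}
where k_λ is the size of the *largest* Jordan block for λ (equivalently, the smallest k with (A − λI)^k v = 0 for every generalised eigenvector v of λ).

  λ = -2: largest Jordan block has size 1, contributing (x + 2)
  λ = -1: largest Jordan block has size 1, contributing (x + 1)

So m_A(x) = (x + 1)*(x + 2) = x^2 + 3*x + 2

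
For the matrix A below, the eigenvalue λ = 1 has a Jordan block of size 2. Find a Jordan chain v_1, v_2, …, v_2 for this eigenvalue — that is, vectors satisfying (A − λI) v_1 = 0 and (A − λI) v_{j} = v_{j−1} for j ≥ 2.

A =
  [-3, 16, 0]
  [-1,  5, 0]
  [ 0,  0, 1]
A Jordan chain for λ = 1 of length 2:
v_1 = (-4, -1, 0)ᵀ
v_2 = (1, 0, 0)ᵀ

Let N = A − (1)·I. We want v_2 with N^2 v_2 = 0 but N^1 v_2 ≠ 0; then v_{j-1} := N · v_j for j = 2, …, 2.

Pick v_2 = (1, 0, 0)ᵀ.
Then v_1 = N · v_2 = (-4, -1, 0)ᵀ.

Sanity check: (A − (1)·I) v_1 = (0, 0, 0)ᵀ = 0. ✓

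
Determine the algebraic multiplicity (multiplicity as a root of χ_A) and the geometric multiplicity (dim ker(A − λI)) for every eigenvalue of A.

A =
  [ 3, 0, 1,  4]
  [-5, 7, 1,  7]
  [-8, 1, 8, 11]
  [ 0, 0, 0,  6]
λ = 6: alg = 4, geom = 2

Step 1 — factor the characteristic polynomial to read off the algebraic multiplicities:
  χ_A(x) = (x - 6)^4

Step 2 — compute geometric multiplicities via the rank-nullity identity g(λ) = n − rank(A − λI):
  rank(A − (6)·I) = 2, so dim ker(A − (6)·I) = n − 2 = 2

Summary:
  λ = 6: algebraic multiplicity = 4, geometric multiplicity = 2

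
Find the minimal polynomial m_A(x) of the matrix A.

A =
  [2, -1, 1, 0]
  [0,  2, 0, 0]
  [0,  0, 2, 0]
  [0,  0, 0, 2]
x^2 - 4*x + 4

The characteristic polynomial is χ_A(x) = (x - 2)^4, so the eigenvalues are known. The minimal polynomial is
  m_A(x) = Π_λ (x − λ)^{k_λ}
where k_λ is the size of the *largest* Jordan block for λ (equivalently, the smallest k with (A − λI)^k v = 0 for every generalised eigenvector v of λ).

  λ = 2: largest Jordan block has size 2, contributing (x − 2)^2

So m_A(x) = (x - 2)^2 = x^2 - 4*x + 4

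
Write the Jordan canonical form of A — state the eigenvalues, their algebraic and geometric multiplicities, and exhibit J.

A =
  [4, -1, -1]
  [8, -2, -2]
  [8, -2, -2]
J_2(0) ⊕ J_1(0)

The characteristic polynomial is
  det(x·I − A) = x^3

Eigenvalues and multiplicities (the geometric multiplicity of λ is n − rank(A − λI), which equals the number of Jordan blocks for λ):
  λ = 0: algebraic multiplicity = 3, geometric multiplicity = 2

Determining the block sizes for each eigenvalue:
  λ = 0: 2 blocks summing to 3 forces exactly one block of size 2 and the rest size 1 → block sizes [2, 1]

Assembling the blocks gives a Jordan form
J =
  [0, 1, 0]
  [0, 0, 0]
  [0, 0, 0]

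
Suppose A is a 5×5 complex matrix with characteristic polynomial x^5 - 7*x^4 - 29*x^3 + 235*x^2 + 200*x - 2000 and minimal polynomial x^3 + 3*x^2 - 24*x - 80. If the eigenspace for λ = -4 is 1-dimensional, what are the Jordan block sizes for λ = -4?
Block sizes for λ = -4: [2]

Step 1 — from the characteristic polynomial, algebraic multiplicity of λ = -4 is 2. From dim ker(A − (-4)·I) = 1, there are exactly 1 Jordan blocks for λ = -4.
Step 2 — from the minimal polynomial, the factor (x + 4)^2 tells us the largest block for λ = -4 has size 2.
Step 3 — with total size 2, 1 blocks, and largest block 2, the block sizes (in nonincreasing order) are [2].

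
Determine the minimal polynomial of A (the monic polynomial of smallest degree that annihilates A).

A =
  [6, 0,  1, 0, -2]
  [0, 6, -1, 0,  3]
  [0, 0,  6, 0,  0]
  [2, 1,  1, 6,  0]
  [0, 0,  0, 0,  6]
x^3 - 18*x^2 + 108*x - 216

The characteristic polynomial is χ_A(x) = (x - 6)^5, so the eigenvalues are known. The minimal polynomial is
  m_A(x) = Π_λ (x − λ)^{k_λ}
where k_λ is the size of the *largest* Jordan block for λ (equivalently, the smallest k with (A − λI)^k v = 0 for every generalised eigenvector v of λ).

  λ = 6: largest Jordan block has size 3, contributing (x − 6)^3

So m_A(x) = (x - 6)^3 = x^3 - 18*x^2 + 108*x - 216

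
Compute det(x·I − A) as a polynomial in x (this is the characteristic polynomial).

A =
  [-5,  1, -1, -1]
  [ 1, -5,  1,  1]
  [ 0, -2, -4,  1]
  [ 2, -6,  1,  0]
x^4 + 14*x^3 + 73*x^2 + 168*x + 144

Expanding det(x·I − A) (e.g. by cofactor expansion or by noting that A is similar to its Jordan form J, which has the same characteristic polynomial as A) gives
  χ_A(x) = x^4 + 14*x^3 + 73*x^2 + 168*x + 144
which factors as (x + 3)^2*(x + 4)^2. The eigenvalues (with algebraic multiplicities) are λ = -4 with multiplicity 2, λ = -3 with multiplicity 2.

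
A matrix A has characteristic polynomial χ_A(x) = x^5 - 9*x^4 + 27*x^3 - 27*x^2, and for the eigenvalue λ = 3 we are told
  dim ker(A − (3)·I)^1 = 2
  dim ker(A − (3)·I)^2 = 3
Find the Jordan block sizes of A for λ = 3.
Block sizes for λ = 3: [2, 1]

From the dimensions of kernels of powers, the number of Jordan blocks of size at least j is d_j − d_{j−1} where d_j = dim ker(N^j) (with d_0 = 0). Computing the differences gives [2, 1].
The number of blocks of size exactly k is (#blocks of size ≥ k) − (#blocks of size ≥ k + 1), so the partition is: 1 block(s) of size 1, 1 block(s) of size 2.
In nonincreasing order the block sizes are [2, 1].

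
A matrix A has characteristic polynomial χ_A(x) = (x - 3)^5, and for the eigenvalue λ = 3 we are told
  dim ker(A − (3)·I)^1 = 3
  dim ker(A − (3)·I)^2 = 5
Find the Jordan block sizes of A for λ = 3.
Block sizes for λ = 3: [2, 2, 1]

From the dimensions of kernels of powers, the number of Jordan blocks of size at least j is d_j − d_{j−1} where d_j = dim ker(N^j) (with d_0 = 0). Computing the differences gives [3, 2].
The number of blocks of size exactly k is (#blocks of size ≥ k) − (#blocks of size ≥ k + 1), so the partition is: 1 block(s) of size 1, 2 block(s) of size 2.
In nonincreasing order the block sizes are [2, 2, 1].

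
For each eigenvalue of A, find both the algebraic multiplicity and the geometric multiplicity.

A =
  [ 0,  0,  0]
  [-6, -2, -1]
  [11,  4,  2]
λ = 0: alg = 3, geom = 1

Step 1 — factor the characteristic polynomial to read off the algebraic multiplicities:
  χ_A(x) = x^3

Step 2 — compute geometric multiplicities via the rank-nullity identity g(λ) = n − rank(A − λI):
  rank(A − (0)·I) = 2, so dim ker(A − (0)·I) = n − 2 = 1

Summary:
  λ = 0: algebraic multiplicity = 3, geometric multiplicity = 1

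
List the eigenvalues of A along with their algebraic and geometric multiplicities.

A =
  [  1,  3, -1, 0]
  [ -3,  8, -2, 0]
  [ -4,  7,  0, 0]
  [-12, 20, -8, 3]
λ = 3: alg = 4, geom = 2

Step 1 — factor the characteristic polynomial to read off the algebraic multiplicities:
  χ_A(x) = (x - 3)^4

Step 2 — compute geometric multiplicities via the rank-nullity identity g(λ) = n − rank(A − λI):
  rank(A − (3)·I) = 2, so dim ker(A − (3)·I) = n − 2 = 2

Summary:
  λ = 3: algebraic multiplicity = 4, geometric multiplicity = 2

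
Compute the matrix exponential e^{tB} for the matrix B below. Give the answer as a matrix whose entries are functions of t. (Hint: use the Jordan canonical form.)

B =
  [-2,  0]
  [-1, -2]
e^{tB} =
  [exp(-2*t), 0]
  [-t*exp(-2*t), exp(-2*t)]

Strategy: write B = P · J · P⁻¹ where J is a Jordan canonical form, so e^{tB} = P · e^{tJ} · P⁻¹, and e^{tJ} can be computed block-by-block.

B has Jordan form
J =
  [-2,  1]
  [ 0, -2]
(up to reordering of blocks).

Per-block formulas:
  For a 2×2 Jordan block J_2(-2): exp(t · J_2(-2)) = e^(-2t)·(I + t·N), where N is the 2×2 nilpotent shift.

After assembling e^{tJ} and conjugating by P, we get:

e^{tB} =
  [exp(-2*t), 0]
  [-t*exp(-2*t), exp(-2*t)]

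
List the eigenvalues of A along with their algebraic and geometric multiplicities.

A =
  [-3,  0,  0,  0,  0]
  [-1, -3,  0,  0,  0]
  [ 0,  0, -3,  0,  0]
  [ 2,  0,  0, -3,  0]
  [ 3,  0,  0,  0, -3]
λ = -3: alg = 5, geom = 4

Step 1 — factor the characteristic polynomial to read off the algebraic multiplicities:
  χ_A(x) = (x + 3)^5

Step 2 — compute geometric multiplicities via the rank-nullity identity g(λ) = n − rank(A − λI):
  rank(A − (-3)·I) = 1, so dim ker(A − (-3)·I) = n − 1 = 4

Summary:
  λ = -3: algebraic multiplicity = 5, geometric multiplicity = 4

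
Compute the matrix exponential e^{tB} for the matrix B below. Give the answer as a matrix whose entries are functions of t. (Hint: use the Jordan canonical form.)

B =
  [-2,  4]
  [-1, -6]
e^{tB} =
  [2*t*exp(-4*t) + exp(-4*t), 4*t*exp(-4*t)]
  [-t*exp(-4*t), -2*t*exp(-4*t) + exp(-4*t)]

Strategy: write B = P · J · P⁻¹ where J is a Jordan canonical form, so e^{tB} = P · e^{tJ} · P⁻¹, and e^{tJ} can be computed block-by-block.

B has Jordan form
J =
  [-4,  1]
  [ 0, -4]
(up to reordering of blocks).

Per-block formulas:
  For a 2×2 Jordan block J_2(-4): exp(t · J_2(-4)) = e^(-4t)·(I + t·N), where N is the 2×2 nilpotent shift.

After assembling e^{tJ} and conjugating by P, we get:

e^{tB} =
  [2*t*exp(-4*t) + exp(-4*t), 4*t*exp(-4*t)]
  [-t*exp(-4*t), -2*t*exp(-4*t) + exp(-4*t)]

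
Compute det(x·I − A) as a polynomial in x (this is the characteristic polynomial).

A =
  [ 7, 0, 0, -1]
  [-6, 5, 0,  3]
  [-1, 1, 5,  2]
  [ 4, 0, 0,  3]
x^4 - 20*x^3 + 150*x^2 - 500*x + 625

Expanding det(x·I − A) (e.g. by cofactor expansion or by noting that A is similar to its Jordan form J, which has the same characteristic polynomial as A) gives
  χ_A(x) = x^4 - 20*x^3 + 150*x^2 - 500*x + 625
which factors as (x - 5)^4. The eigenvalues (with algebraic multiplicities) are λ = 5 with multiplicity 4.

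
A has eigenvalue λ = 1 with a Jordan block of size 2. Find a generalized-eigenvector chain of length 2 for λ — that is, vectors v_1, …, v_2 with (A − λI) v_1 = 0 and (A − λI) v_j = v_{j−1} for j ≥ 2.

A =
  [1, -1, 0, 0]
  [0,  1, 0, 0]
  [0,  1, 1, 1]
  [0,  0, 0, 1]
A Jordan chain for λ = 1 of length 2:
v_1 = (-1, 0, 1, 0)ᵀ
v_2 = (0, 1, 0, 0)ᵀ

Let N = A − (1)·I. We want v_2 with N^2 v_2 = 0 but N^1 v_2 ≠ 0; then v_{j-1} := N · v_j for j = 2, …, 2.

Pick v_2 = (0, 1, 0, 0)ᵀ.
Then v_1 = N · v_2 = (-1, 0, 1, 0)ᵀ.

Sanity check: (A − (1)·I) v_1 = (0, 0, 0, 0)ᵀ = 0. ✓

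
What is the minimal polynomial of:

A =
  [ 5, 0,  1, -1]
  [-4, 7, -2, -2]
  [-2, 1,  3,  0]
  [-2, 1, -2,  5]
x^2 - 10*x + 25

The characteristic polynomial is χ_A(x) = (x - 5)^4, so the eigenvalues are known. The minimal polynomial is
  m_A(x) = Π_λ (x − λ)^{k_λ}
where k_λ is the size of the *largest* Jordan block for λ (equivalently, the smallest k with (A − λI)^k v = 0 for every generalised eigenvector v of λ).

  λ = 5: largest Jordan block has size 2, contributing (x − 5)^2

So m_A(x) = (x - 5)^2 = x^2 - 10*x + 25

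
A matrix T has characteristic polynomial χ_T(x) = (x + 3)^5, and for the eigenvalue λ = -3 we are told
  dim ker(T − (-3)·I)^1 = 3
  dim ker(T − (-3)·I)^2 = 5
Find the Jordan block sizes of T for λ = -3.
Block sizes for λ = -3: [2, 2, 1]

From the dimensions of kernels of powers, the number of Jordan blocks of size at least j is d_j − d_{j−1} where d_j = dim ker(N^j) (with d_0 = 0). Computing the differences gives [3, 2].
The number of blocks of size exactly k is (#blocks of size ≥ k) − (#blocks of size ≥ k + 1), so the partition is: 1 block(s) of size 1, 2 block(s) of size 2.
In nonincreasing order the block sizes are [2, 2, 1].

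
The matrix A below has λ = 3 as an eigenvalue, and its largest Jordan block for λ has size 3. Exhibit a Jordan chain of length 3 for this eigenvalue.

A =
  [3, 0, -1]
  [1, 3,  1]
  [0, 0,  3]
A Jordan chain for λ = 3 of length 3:
v_1 = (0, -1, 0)ᵀ
v_2 = (-1, 1, 0)ᵀ
v_3 = (0, 0, 1)ᵀ

Let N = A − (3)·I. We want v_3 with N^3 v_3 = 0 but N^2 v_3 ≠ 0; then v_{j-1} := N · v_j for j = 3, …, 2.

Pick v_3 = (0, 0, 1)ᵀ.
Then v_2 = N · v_3 = (-1, 1, 0)ᵀ.
Then v_1 = N · v_2 = (0, -1, 0)ᵀ.

Sanity check: (A − (3)·I) v_1 = (0, 0, 0)ᵀ = 0. ✓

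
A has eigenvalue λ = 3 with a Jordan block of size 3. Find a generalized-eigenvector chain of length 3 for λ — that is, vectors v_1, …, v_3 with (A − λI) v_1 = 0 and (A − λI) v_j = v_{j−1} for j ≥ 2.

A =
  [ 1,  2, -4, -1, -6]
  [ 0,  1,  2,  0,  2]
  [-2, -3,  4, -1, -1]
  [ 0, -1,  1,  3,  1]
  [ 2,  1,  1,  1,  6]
A Jordan chain for λ = 3 of length 3:
v_1 = (-1, 0, -1, 0, 1)ᵀ
v_2 = (2, -2, -3, -1, 1)ᵀ
v_3 = (0, 1, 0, 0, 0)ᵀ

Let N = A − (3)·I. We want v_3 with N^3 v_3 = 0 but N^2 v_3 ≠ 0; then v_{j-1} := N · v_j for j = 3, …, 2.

Pick v_3 = (0, 1, 0, 0, 0)ᵀ.
Then v_2 = N · v_3 = (2, -2, -3, -1, 1)ᵀ.
Then v_1 = N · v_2 = (-1, 0, -1, 0, 1)ᵀ.

Sanity check: (A − (3)·I) v_1 = (0, 0, 0, 0, 0)ᵀ = 0. ✓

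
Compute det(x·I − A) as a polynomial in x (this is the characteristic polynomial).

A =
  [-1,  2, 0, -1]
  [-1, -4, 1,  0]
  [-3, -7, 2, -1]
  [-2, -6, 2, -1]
x^4 + 4*x^3 + 6*x^2 + 4*x + 1

Expanding det(x·I − A) (e.g. by cofactor expansion or by noting that A is similar to its Jordan form J, which has the same characteristic polynomial as A) gives
  χ_A(x) = x^4 + 4*x^3 + 6*x^2 + 4*x + 1
which factors as (x + 1)^4. The eigenvalues (with algebraic multiplicities) are λ = -1 with multiplicity 4.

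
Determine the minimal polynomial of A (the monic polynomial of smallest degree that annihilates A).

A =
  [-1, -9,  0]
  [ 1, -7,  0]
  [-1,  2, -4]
x^3 + 12*x^2 + 48*x + 64

The characteristic polynomial is χ_A(x) = (x + 4)^3, so the eigenvalues are known. The minimal polynomial is
  m_A(x) = Π_λ (x − λ)^{k_λ}
where k_λ is the size of the *largest* Jordan block for λ (equivalently, the smallest k with (A − λI)^k v = 0 for every generalised eigenvector v of λ).

  λ = -4: largest Jordan block has size 3, contributing (x + 4)^3

So m_A(x) = (x + 4)^3 = x^3 + 12*x^2 + 48*x + 64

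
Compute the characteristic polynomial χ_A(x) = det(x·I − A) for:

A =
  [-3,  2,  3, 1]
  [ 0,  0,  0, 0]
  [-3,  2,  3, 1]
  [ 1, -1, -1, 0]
x^4

Expanding det(x·I − A) (e.g. by cofactor expansion or by noting that A is similar to its Jordan form J, which has the same characteristic polynomial as A) gives
  χ_A(x) = x^4
which factors as x^4. The eigenvalues (with algebraic multiplicities) are λ = 0 with multiplicity 4.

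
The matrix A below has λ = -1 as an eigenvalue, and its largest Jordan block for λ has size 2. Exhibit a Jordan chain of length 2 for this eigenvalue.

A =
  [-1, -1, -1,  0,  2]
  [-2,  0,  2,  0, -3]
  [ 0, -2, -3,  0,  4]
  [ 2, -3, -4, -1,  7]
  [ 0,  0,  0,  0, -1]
A Jordan chain for λ = -1 of length 2:
v_1 = (2, -4, 4, 8, 0)ᵀ
v_2 = (1, -2, 0, 0, 0)ᵀ

Let N = A − (-1)·I. We want v_2 with N^2 v_2 = 0 but N^1 v_2 ≠ 0; then v_{j-1} := N · v_j for j = 2, …, 2.

Pick v_2 = (1, -2, 0, 0, 0)ᵀ.
Then v_1 = N · v_2 = (2, -4, 4, 8, 0)ᵀ.

Sanity check: (A − (-1)·I) v_1 = (0, 0, 0, 0, 0)ᵀ = 0. ✓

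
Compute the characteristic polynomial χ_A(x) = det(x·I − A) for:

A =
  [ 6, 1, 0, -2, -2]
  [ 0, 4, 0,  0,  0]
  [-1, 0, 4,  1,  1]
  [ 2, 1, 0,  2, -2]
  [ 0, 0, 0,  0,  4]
x^5 - 20*x^4 + 160*x^3 - 640*x^2 + 1280*x - 1024

Expanding det(x·I − A) (e.g. by cofactor expansion or by noting that A is similar to its Jordan form J, which has the same characteristic polynomial as A) gives
  χ_A(x) = x^5 - 20*x^4 + 160*x^3 - 640*x^2 + 1280*x - 1024
which factors as (x - 4)^5. The eigenvalues (with algebraic multiplicities) are λ = 4 with multiplicity 5.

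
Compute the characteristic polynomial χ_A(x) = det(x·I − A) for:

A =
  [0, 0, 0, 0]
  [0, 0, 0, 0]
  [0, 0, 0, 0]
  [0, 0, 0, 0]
x^4

Expanding det(x·I − A) (e.g. by cofactor expansion or by noting that A is similar to its Jordan form J, which has the same characteristic polynomial as A) gives
  χ_A(x) = x^4
which factors as x^4. The eigenvalues (with algebraic multiplicities) are λ = 0 with multiplicity 4.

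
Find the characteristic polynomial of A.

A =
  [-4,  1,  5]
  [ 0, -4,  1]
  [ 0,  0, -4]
x^3 + 12*x^2 + 48*x + 64

Expanding det(x·I − A) (e.g. by cofactor expansion or by noting that A is similar to its Jordan form J, which has the same characteristic polynomial as A) gives
  χ_A(x) = x^3 + 12*x^2 + 48*x + 64
which factors as (x + 4)^3. The eigenvalues (with algebraic multiplicities) are λ = -4 with multiplicity 3.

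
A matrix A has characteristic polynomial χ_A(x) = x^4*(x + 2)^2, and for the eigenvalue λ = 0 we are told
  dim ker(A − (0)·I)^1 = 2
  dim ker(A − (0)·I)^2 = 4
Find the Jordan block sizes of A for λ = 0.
Block sizes for λ = 0: [2, 2]

From the dimensions of kernels of powers, the number of Jordan blocks of size at least j is d_j − d_{j−1} where d_j = dim ker(N^j) (with d_0 = 0). Computing the differences gives [2, 2].
The number of blocks of size exactly k is (#blocks of size ≥ k) − (#blocks of size ≥ k + 1), so the partition is: 2 block(s) of size 2.
In nonincreasing order the block sizes are [2, 2].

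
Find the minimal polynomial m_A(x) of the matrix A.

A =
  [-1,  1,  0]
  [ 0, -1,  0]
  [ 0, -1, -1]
x^2 + 2*x + 1

The characteristic polynomial is χ_A(x) = (x + 1)^3, so the eigenvalues are known. The minimal polynomial is
  m_A(x) = Π_λ (x − λ)^{k_λ}
where k_λ is the size of the *largest* Jordan block for λ (equivalently, the smallest k with (A − λI)^k v = 0 for every generalised eigenvector v of λ).

  λ = -1: largest Jordan block has size 2, contributing (x + 1)^2

So m_A(x) = (x + 1)^2 = x^2 + 2*x + 1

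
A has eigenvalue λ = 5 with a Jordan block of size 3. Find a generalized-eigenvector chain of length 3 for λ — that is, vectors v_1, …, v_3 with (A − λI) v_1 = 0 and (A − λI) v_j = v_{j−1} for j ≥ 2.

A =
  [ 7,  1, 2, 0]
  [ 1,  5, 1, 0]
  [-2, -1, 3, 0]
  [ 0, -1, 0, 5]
A Jordan chain for λ = 5 of length 3:
v_1 = (1, 0, -1, -1)ᵀ
v_2 = (2, 1, -2, 0)ᵀ
v_3 = (1, 0, 0, 0)ᵀ

Let N = A − (5)·I. We want v_3 with N^3 v_3 = 0 but N^2 v_3 ≠ 0; then v_{j-1} := N · v_j for j = 3, …, 2.

Pick v_3 = (1, 0, 0, 0)ᵀ.
Then v_2 = N · v_3 = (2, 1, -2, 0)ᵀ.
Then v_1 = N · v_2 = (1, 0, -1, -1)ᵀ.

Sanity check: (A − (5)·I) v_1 = (0, 0, 0, 0)ᵀ = 0. ✓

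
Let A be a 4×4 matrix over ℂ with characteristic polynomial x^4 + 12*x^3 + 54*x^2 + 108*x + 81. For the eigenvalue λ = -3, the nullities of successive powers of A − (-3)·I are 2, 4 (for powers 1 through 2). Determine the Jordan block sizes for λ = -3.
Block sizes for λ = -3: [2, 2]

From the dimensions of kernels of powers, the number of Jordan blocks of size at least j is d_j − d_{j−1} where d_j = dim ker(N^j) (with d_0 = 0). Computing the differences gives [2, 2].
The number of blocks of size exactly k is (#blocks of size ≥ k) − (#blocks of size ≥ k + 1), so the partition is: 2 block(s) of size 2.
In nonincreasing order the block sizes are [2, 2].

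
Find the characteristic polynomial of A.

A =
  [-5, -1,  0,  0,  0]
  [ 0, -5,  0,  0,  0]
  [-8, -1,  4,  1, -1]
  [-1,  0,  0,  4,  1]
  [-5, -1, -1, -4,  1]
x^5 + x^4 - 38*x^3 + 18*x^2 + 405*x - 675

Expanding det(x·I − A) (e.g. by cofactor expansion or by noting that A is similar to its Jordan form J, which has the same characteristic polynomial as A) gives
  χ_A(x) = x^5 + x^4 - 38*x^3 + 18*x^2 + 405*x - 675
which factors as (x - 3)^3*(x + 5)^2. The eigenvalues (with algebraic multiplicities) are λ = -5 with multiplicity 2, λ = 3 with multiplicity 3.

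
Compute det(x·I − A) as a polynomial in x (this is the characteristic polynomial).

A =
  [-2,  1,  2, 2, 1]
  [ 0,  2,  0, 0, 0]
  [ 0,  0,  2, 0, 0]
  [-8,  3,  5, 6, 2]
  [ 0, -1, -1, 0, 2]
x^5 - 10*x^4 + 40*x^3 - 80*x^2 + 80*x - 32

Expanding det(x·I − A) (e.g. by cofactor expansion or by noting that A is similar to its Jordan form J, which has the same characteristic polynomial as A) gives
  χ_A(x) = x^5 - 10*x^4 + 40*x^3 - 80*x^2 + 80*x - 32
which factors as (x - 2)^5. The eigenvalues (with algebraic multiplicities) are λ = 2 with multiplicity 5.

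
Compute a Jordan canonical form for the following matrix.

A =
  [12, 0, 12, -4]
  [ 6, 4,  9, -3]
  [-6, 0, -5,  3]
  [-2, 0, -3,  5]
J_2(4) ⊕ J_1(4) ⊕ J_1(4)

The characteristic polynomial is
  det(x·I − A) = x^4 - 16*x^3 + 96*x^2 - 256*x + 256 = (x - 4)^4

Eigenvalues and multiplicities (the geometric multiplicity of λ is n − rank(A − λI), which equals the number of Jordan blocks for λ):
  λ = 4: algebraic multiplicity = 4, geometric multiplicity = 3

Determining the block sizes for each eigenvalue:
  λ = 4: 3 blocks summing to 4 forces exactly one block of size 2 and the rest size 1 → block sizes [2, 1, 1]

Assembling the blocks gives a Jordan form
J =
  [4, 1, 0, 0]
  [0, 4, 0, 0]
  [0, 0, 4, 0]
  [0, 0, 0, 4]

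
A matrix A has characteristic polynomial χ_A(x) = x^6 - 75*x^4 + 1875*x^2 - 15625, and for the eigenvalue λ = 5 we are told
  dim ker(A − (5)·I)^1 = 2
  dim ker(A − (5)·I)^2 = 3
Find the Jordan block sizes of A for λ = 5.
Block sizes for λ = 5: [2, 1]

From the dimensions of kernels of powers, the number of Jordan blocks of size at least j is d_j − d_{j−1} where d_j = dim ker(N^j) (with d_0 = 0). Computing the differences gives [2, 1].
The number of blocks of size exactly k is (#blocks of size ≥ k) − (#blocks of size ≥ k + 1), so the partition is: 1 block(s) of size 1, 1 block(s) of size 2.
In nonincreasing order the block sizes are [2, 1].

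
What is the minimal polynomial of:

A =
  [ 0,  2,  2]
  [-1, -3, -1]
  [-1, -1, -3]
x^2 + 4*x + 4

The characteristic polynomial is χ_A(x) = (x + 2)^3, so the eigenvalues are known. The minimal polynomial is
  m_A(x) = Π_λ (x − λ)^{k_λ}
where k_λ is the size of the *largest* Jordan block for λ (equivalently, the smallest k with (A − λI)^k v = 0 for every generalised eigenvector v of λ).

  λ = -2: largest Jordan block has size 2, contributing (x + 2)^2

So m_A(x) = (x + 2)^2 = x^2 + 4*x + 4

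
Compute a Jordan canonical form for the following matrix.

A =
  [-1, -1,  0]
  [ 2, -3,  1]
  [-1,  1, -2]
J_3(-2)

The characteristic polynomial is
  det(x·I − A) = x^3 + 6*x^2 + 12*x + 8 = (x + 2)^3

Eigenvalues and multiplicities (the geometric multiplicity of λ is n − rank(A − λI), which equals the number of Jordan blocks for λ):
  λ = -2: algebraic multiplicity = 3, geometric multiplicity = 1

Determining the block sizes for each eigenvalue:
  λ = -2: one block (gm = 1), so the single block has size am = 3 → block sizes [3]

Assembling the blocks gives a Jordan form
J =
  [-2,  1,  0]
  [ 0, -2,  1]
  [ 0,  0, -2]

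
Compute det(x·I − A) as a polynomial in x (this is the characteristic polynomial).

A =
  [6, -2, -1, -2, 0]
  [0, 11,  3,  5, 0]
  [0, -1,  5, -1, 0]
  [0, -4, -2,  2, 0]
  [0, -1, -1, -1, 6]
x^5 - 30*x^4 + 360*x^3 - 2160*x^2 + 6480*x - 7776

Expanding det(x·I − A) (e.g. by cofactor expansion or by noting that A is similar to its Jordan form J, which has the same characteristic polynomial as A) gives
  χ_A(x) = x^5 - 30*x^4 + 360*x^3 - 2160*x^2 + 6480*x - 7776
which factors as (x - 6)^5. The eigenvalues (with algebraic multiplicities) are λ = 6 with multiplicity 5.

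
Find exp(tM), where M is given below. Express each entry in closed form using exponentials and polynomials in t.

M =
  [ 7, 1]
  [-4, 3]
e^{tM} =
  [2*t*exp(5*t) + exp(5*t), t*exp(5*t)]
  [-4*t*exp(5*t), -2*t*exp(5*t) + exp(5*t)]

Strategy: write M = P · J · P⁻¹ where J is a Jordan canonical form, so e^{tM} = P · e^{tJ} · P⁻¹, and e^{tJ} can be computed block-by-block.

M has Jordan form
J =
  [5, 1]
  [0, 5]
(up to reordering of blocks).

Per-block formulas:
  For a 2×2 Jordan block J_2(5): exp(t · J_2(5)) = e^(5t)·(I + t·N), where N is the 2×2 nilpotent shift.

After assembling e^{tJ} and conjugating by P, we get:

e^{tM} =
  [2*t*exp(5*t) + exp(5*t), t*exp(5*t)]
  [-4*t*exp(5*t), -2*t*exp(5*t) + exp(5*t)]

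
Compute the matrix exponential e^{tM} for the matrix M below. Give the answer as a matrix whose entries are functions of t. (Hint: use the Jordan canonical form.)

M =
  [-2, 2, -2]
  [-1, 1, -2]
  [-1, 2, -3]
e^{tM} =
  [exp(-2*t), 2*exp(-t) - 2*exp(-2*t), -2*exp(-t) + 2*exp(-2*t)]
  [-exp(-t) + exp(-2*t), 3*exp(-t) - 2*exp(-2*t), -2*exp(-t) + 2*exp(-2*t)]
  [-exp(-t) + exp(-2*t), 2*exp(-t) - 2*exp(-2*t), -exp(-t) + 2*exp(-2*t)]

Strategy: write M = P · J · P⁻¹ where J is a Jordan canonical form, so e^{tM} = P · e^{tJ} · P⁻¹, and e^{tJ} can be computed block-by-block.

M has Jordan form
J =
  [-2,  0,  0]
  [ 0, -1,  0]
  [ 0,  0, -1]
(up to reordering of blocks).

Per-block formulas:
  For a 1×1 block at λ = -2: exp(t · [-2]) = [e^(-2t)].
  For a 1×1 block at λ = -1: exp(t · [-1]) = [e^(-1t)].

After assembling e^{tJ} and conjugating by P, we get:

e^{tM} =
  [exp(-2*t), 2*exp(-t) - 2*exp(-2*t), -2*exp(-t) + 2*exp(-2*t)]
  [-exp(-t) + exp(-2*t), 3*exp(-t) - 2*exp(-2*t), -2*exp(-t) + 2*exp(-2*t)]
  [-exp(-t) + exp(-2*t), 2*exp(-t) - 2*exp(-2*t), -exp(-t) + 2*exp(-2*t)]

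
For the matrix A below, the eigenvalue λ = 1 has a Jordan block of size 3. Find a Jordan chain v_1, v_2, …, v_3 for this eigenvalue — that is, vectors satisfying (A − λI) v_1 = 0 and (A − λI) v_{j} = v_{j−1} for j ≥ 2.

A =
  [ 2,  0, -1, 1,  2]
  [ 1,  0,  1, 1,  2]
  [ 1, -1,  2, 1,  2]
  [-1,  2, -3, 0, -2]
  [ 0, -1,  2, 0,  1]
A Jordan chain for λ = 1 of length 3:
v_1 = (-1, 0, 0, -1, 1)ᵀ
v_2 = (1, 1, 1, -1, 0)ᵀ
v_3 = (1, 0, 0, 0, 0)ᵀ

Let N = A − (1)·I. We want v_3 with N^3 v_3 = 0 but N^2 v_3 ≠ 0; then v_{j-1} := N · v_j for j = 3, …, 2.

Pick v_3 = (1, 0, 0, 0, 0)ᵀ.
Then v_2 = N · v_3 = (1, 1, 1, -1, 0)ᵀ.
Then v_1 = N · v_2 = (-1, 0, 0, -1, 1)ᵀ.

Sanity check: (A − (1)·I) v_1 = (0, 0, 0, 0, 0)ᵀ = 0. ✓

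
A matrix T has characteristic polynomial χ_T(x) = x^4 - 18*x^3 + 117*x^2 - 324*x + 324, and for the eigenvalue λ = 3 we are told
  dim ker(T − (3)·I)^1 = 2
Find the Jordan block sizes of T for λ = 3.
Block sizes for λ = 3: [1, 1]

From the dimensions of kernels of powers, the number of Jordan blocks of size at least j is d_j − d_{j−1} where d_j = dim ker(N^j) (with d_0 = 0). Computing the differences gives [2].
The number of blocks of size exactly k is (#blocks of size ≥ k) − (#blocks of size ≥ k + 1), so the partition is: 2 block(s) of size 1.
In nonincreasing order the block sizes are [1, 1].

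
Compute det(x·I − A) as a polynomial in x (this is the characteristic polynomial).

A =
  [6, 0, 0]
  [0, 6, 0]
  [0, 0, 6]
x^3 - 18*x^2 + 108*x - 216

Expanding det(x·I − A) (e.g. by cofactor expansion or by noting that A is similar to its Jordan form J, which has the same characteristic polynomial as A) gives
  χ_A(x) = x^3 - 18*x^2 + 108*x - 216
which factors as (x - 6)^3. The eigenvalues (with algebraic multiplicities) are λ = 6 with multiplicity 3.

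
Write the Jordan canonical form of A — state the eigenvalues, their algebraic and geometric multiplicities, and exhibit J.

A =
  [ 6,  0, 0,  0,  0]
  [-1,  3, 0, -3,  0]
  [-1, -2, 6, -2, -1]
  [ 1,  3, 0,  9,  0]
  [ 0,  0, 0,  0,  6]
J_2(6) ⊕ J_2(6) ⊕ J_1(6)

The characteristic polynomial is
  det(x·I − A) = x^5 - 30*x^4 + 360*x^3 - 2160*x^2 + 6480*x - 7776 = (x - 6)^5

Eigenvalues and multiplicities (the geometric multiplicity of λ is n − rank(A − λI), which equals the number of Jordan blocks for λ):
  λ = 6: algebraic multiplicity = 5, geometric multiplicity = 3

Determining the block sizes for each eigenvalue:
  λ = 6: with am = 5 and gm = 3, the partition is not yet determined (e.g. several partitions of 5 into 3 parts exist). Let N = A − (6)·I. Computing rank(N^1) = 2, rank(N^2) = 0; the number of blocks of size ≥ j is rank(N^{j−1}) − rank(N^j), giving [3, 2]. So we have 2 block(s) of size 2, 1 block(s) of size 1 → block sizes [2, 2, 1]

Assembling the blocks gives a Jordan form
J =
  [6, 1, 0, 0, 0]
  [0, 6, 0, 0, 0]
  [0, 0, 6, 1, 0]
  [0, 0, 0, 6, 0]
  [0, 0, 0, 0, 6]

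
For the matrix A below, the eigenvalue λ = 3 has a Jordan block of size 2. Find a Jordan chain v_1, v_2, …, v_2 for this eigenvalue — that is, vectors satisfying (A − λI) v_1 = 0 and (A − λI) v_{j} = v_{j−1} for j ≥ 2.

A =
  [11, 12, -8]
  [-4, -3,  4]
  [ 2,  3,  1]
A Jordan chain for λ = 3 of length 2:
v_1 = (8, -4, 2)ᵀ
v_2 = (1, 0, 0)ᵀ

Let N = A − (3)·I. We want v_2 with N^2 v_2 = 0 but N^1 v_2 ≠ 0; then v_{j-1} := N · v_j for j = 2, …, 2.

Pick v_2 = (1, 0, 0)ᵀ.
Then v_1 = N · v_2 = (8, -4, 2)ᵀ.

Sanity check: (A − (3)·I) v_1 = (0, 0, 0)ᵀ = 0. ✓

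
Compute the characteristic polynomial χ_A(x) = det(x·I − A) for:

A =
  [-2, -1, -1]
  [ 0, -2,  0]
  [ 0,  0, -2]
x^3 + 6*x^2 + 12*x + 8

Expanding det(x·I − A) (e.g. by cofactor expansion or by noting that A is similar to its Jordan form J, which has the same characteristic polynomial as A) gives
  χ_A(x) = x^3 + 6*x^2 + 12*x + 8
which factors as (x + 2)^3. The eigenvalues (with algebraic multiplicities) are λ = -2 with multiplicity 3.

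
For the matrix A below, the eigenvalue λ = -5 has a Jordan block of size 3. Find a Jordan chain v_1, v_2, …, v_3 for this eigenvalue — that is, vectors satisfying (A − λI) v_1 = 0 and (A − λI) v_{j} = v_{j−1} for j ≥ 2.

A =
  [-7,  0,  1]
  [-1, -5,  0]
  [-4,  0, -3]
A Jordan chain for λ = -5 of length 3:
v_1 = (0, 2, 0)ᵀ
v_2 = (-2, -1, -4)ᵀ
v_3 = (1, 0, 0)ᵀ

Let N = A − (-5)·I. We want v_3 with N^3 v_3 = 0 but N^2 v_3 ≠ 0; then v_{j-1} := N · v_j for j = 3, …, 2.

Pick v_3 = (1, 0, 0)ᵀ.
Then v_2 = N · v_3 = (-2, -1, -4)ᵀ.
Then v_1 = N · v_2 = (0, 2, 0)ᵀ.

Sanity check: (A − (-5)·I) v_1 = (0, 0, 0)ᵀ = 0. ✓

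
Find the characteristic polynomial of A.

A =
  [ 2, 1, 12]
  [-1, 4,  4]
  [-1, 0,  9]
x^3 - 15*x^2 + 75*x - 125

Expanding det(x·I − A) (e.g. by cofactor expansion or by noting that A is similar to its Jordan form J, which has the same characteristic polynomial as A) gives
  χ_A(x) = x^3 - 15*x^2 + 75*x - 125
which factors as (x - 5)^3. The eigenvalues (with algebraic multiplicities) are λ = 5 with multiplicity 3.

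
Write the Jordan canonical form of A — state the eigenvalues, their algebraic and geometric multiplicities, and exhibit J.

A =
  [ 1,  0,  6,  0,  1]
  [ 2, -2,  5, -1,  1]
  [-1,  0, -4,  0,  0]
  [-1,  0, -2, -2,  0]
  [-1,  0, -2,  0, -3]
J_3(-2) ⊕ J_2(-2)

The characteristic polynomial is
  det(x·I − A) = x^5 + 10*x^4 + 40*x^3 + 80*x^2 + 80*x + 32 = (x + 2)^5

Eigenvalues and multiplicities (the geometric multiplicity of λ is n − rank(A − λI), which equals the number of Jordan blocks for λ):
  λ = -2: algebraic multiplicity = 5, geometric multiplicity = 2

Determining the block sizes for each eigenvalue:
  λ = -2: with am = 5 and gm = 2, the partition is not yet determined (e.g. several partitions of 5 into 2 parts exist). Let N = A − (-2)·I. Computing rank(N^1) = 3, rank(N^2) = 1, rank(N^3) = 0; the number of blocks of size ≥ j is rank(N^{j−1}) − rank(N^j), giving [2, 2, 1]. So we have 1 block(s) of size 3, 1 block(s) of size 2 → block sizes [3, 2]

Assembling the blocks gives a Jordan form
J =
  [-2,  1,  0,  0,  0]
  [ 0, -2,  1,  0,  0]
  [ 0,  0, -2,  0,  0]
  [ 0,  0,  0, -2,  1]
  [ 0,  0,  0,  0, -2]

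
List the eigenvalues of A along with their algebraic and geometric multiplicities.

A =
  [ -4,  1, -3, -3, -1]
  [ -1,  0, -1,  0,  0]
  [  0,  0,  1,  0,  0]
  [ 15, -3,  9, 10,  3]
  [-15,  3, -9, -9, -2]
λ = 1: alg = 5, geom = 3

Step 1 — factor the characteristic polynomial to read off the algebraic multiplicities:
  χ_A(x) = (x - 1)^5

Step 2 — compute geometric multiplicities via the rank-nullity identity g(λ) = n − rank(A − λI):
  rank(A − (1)·I) = 2, so dim ker(A − (1)·I) = n − 2 = 3

Summary:
  λ = 1: algebraic multiplicity = 5, geometric multiplicity = 3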